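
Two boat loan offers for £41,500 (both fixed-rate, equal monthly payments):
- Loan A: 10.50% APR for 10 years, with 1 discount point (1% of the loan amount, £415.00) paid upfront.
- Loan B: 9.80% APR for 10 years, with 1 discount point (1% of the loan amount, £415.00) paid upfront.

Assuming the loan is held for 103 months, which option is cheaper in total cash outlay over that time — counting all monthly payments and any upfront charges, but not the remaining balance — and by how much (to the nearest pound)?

Loan A: monthly rate = 10.5%/12 = 0.0087500; payment = 41,500 × 0.0087500 / (1 − (1+0.0087500)^−120) = £559.98.
Loan B: monthly rate = 9.8%/12 = 0.0081667; payment = 41,500 × 0.0081667 / (1 − (1+0.0081667)^−120) = £543.84.
Over 103 months: Loan A costs 103 × £559.98 + £415.00 = £58,092.94; Loan B costs 103 × £543.84 + £415.00 = £56,430.52.
Loan B is cheaper by £58,092.94 − £56,430.52 = £1,662.42.

Loan B by £1,662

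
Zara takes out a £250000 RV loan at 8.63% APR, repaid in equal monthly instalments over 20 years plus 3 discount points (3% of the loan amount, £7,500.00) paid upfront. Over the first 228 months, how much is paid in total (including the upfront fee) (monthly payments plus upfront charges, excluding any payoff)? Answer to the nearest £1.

£506,859

Monthly rate = 8.63%/12 = 0.0071917; payment = 250,000 × 0.0071917 / (1 − (1+0.0071917)^−240) = £2,190.17.
Total outlay = 228 × £2,190.17 + £7,500.00 = £506,858.76.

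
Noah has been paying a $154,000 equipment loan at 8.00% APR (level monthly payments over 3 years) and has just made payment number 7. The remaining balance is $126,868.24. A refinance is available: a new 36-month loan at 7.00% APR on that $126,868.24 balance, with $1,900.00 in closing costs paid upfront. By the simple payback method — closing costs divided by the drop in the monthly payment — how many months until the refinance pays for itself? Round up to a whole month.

3 months

Current payment = 154,000 × 8%/12 / (1 − (1+0.0066667)^−36) = $4,825.80.
Refinanced payment = 126,868.24 × 0.0058333 / (1 − (1+0.0058333)^−36) = $3,917.32.
Monthly savings = $4,825.80 − $3,917.32 = $908.48.
Break-even = $1,900.00 / $908.48 = 2.09 → 3 months.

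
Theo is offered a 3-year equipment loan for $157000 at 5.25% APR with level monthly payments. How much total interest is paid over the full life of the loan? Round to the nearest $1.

Monthly rate = 5.25%/12 = 0.0043750; payment = 157,000 × 0.0043750 / (1 − (1+0.0043750)^−36) = $4,723.07.
Total paid = 36 × $4,723.07 = $170,030.52; interest = $170,030.52 − $157,000 = $13,030.52.

$13,031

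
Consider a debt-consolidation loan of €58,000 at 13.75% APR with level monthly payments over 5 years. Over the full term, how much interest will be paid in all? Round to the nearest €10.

Monthly rate = 13.75%/12 = 0.0114583; payment = 58,000 × 0.0114583 / (1 − (1+0.0114583)^−60) = €1,342.05.
Total paid = 60 × €1,342.05 = €80,523.00; interest = €80,523.00 − €58,000 = €22,523.00.

€22,520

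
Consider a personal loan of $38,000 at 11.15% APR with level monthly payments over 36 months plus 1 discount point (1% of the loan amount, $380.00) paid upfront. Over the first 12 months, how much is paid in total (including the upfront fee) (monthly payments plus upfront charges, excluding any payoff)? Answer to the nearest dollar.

$15,341

Monthly rate = 11.15%/12 = 0.0092917; payment = 38,000 × 0.0092917 / (1 − (1+0.0092917)^−36) = $1,246.77.
Total outlay = 12 × $1,246.77 + $380.00 = $15,341.24.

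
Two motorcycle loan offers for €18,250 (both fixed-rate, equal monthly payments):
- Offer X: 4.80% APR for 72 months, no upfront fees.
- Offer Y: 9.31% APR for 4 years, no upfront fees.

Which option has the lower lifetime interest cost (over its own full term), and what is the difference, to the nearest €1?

Offer X: monthly rate = 4.8%/12 = 0.0040000; payment = 18,250 × 0.0040000 / (1 − (1+0.0040000)^−72) = €292.22.
Total interest on Offer X = 72 × €292.22 − €18,250 = €2,789.84.
Offer Y: at 9.31% the monthly rate is 0.0077583, so the payment is 18,250 × 0.0077583 / (1 − 1.0077583^−48) = €456.84.
Total interest on Offer Y = 48 × €456.84 − €18,250 = €3,678.32.
Offer X is lower by €888.48.

Offer X by €888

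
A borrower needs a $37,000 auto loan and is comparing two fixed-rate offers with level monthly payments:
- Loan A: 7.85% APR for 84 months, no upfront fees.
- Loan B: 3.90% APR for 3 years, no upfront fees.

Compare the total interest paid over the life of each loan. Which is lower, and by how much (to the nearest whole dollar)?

Loan A: at 7.85% the monthly rate is 0.0065417, so the payment is 37,000 × 0.0065417 / (1 − 1.0065417^−84) = $573.93.
Total interest on Loan A = 84 × $573.93 − $37,000 = $11,210.12.
Loan B: at 3.90% the monthly rate is 0.0032500, so the payment is 37,000 × 0.0032500 / (1 − 1.0032500^−36) = $1,090.74.
Total interest on Loan B = 36 × $1,090.74 − $37,000 = $2,266.64.
Loan B is lower by $8,943.48.

Loan B by $8,943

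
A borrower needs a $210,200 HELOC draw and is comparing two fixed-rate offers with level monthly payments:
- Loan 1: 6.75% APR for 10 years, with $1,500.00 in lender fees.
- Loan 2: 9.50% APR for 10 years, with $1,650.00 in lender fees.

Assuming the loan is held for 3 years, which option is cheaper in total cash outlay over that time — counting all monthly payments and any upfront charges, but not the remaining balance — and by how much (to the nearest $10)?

Loan 1 by $11,180

Loan 1: at 6.75% the monthly rate is 0.0056250, so the payment is 210,200 × 0.0056250 / (1 − 1.0056250^−120) = $2,413.60.
Loan 2: at 9.50% the monthly rate is 0.0079167, so the payment is 210,200 × 0.0079167 / (1 − 1.0079167^−120) = $2,719.94.
Over 36 months: Loan 1 costs 36 × $2,413.60 + $1,500.00 = $88,389.60; Loan 2 costs 36 × $2,719.94 + $1,650.00 = $99,567.84.
Loan 1 is cheaper by $99,567.84 − $88,389.60 = $11,178.24.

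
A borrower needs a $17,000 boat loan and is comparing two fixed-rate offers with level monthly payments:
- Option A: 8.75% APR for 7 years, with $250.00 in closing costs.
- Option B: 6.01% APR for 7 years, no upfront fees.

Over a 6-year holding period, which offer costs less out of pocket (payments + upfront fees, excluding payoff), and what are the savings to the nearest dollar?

Option B by $1,901

Option A: monthly rate = 8.75%/12 = 0.0072917; payment = 17,000 × 0.0072917 / (1 − (1+0.0072917)^−84) = $271.36.
Option B: monthly rate = 6.01%/12 = 0.0050083; payment = 17,000 × 0.0050083 / (1 − (1+0.0050083)^−84) = $248.43.
Over 72 months: Option A costs 72 × $271.36 + $250.00 = $19,787.92; Option B costs 72 × $248.43 = $17,886.96.
Option B is cheaper by $19,787.92 − $17,886.96 = $1,900.96.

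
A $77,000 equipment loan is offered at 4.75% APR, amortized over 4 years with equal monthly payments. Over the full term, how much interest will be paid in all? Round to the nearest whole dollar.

Monthly rate = 4.75%/12 = 0.0039583; payment = 77,000 × 0.0039583 / (1 − (1+0.0039583)^−48) = $1,764.55.
Total paid = 48 × $1,764.55 = $84,698.40; interest = $84,698.40 − $77,000 = $7,698.40.

$7,698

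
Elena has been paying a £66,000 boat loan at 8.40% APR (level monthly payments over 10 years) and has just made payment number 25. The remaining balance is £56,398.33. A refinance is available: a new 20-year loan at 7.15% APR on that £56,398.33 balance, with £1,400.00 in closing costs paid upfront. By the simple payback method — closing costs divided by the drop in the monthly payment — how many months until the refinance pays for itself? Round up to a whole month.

4 months

Current payment = 66,000 × 8.4%/12 / (1 − (1+0.0070000)^−120) = £814.78.
Refinanced payment = 56,398.33 × 0.0059583 / (1 − (1+0.0059583)^−240) = £442.35.
Monthly savings = £814.78 − £442.35 = £372.43.
Break-even = £1,400.00 / £372.43 = 3.76 → 4 months.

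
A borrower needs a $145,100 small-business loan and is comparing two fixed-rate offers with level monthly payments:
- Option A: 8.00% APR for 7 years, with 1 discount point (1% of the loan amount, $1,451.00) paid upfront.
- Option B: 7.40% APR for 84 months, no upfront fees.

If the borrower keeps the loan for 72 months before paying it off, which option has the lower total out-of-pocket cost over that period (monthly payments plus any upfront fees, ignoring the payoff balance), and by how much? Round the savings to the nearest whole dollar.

Option A: monthly rate = 8%/12 = 0.0066667; payment = 145,100 × 0.0066667 / (1 − (1+0.0066667)^−84) = $2,261.56.
Option B: at 7.40% the monthly rate is 0.0061667, so the payment is 145,100 × 0.0061667 / (1 − 1.0061667^−84) = $2,218.43.
Over 72 months: Option A costs 72 × $2,261.56 + $1,451.00 = $164,283.32; Option B costs 72 × $2,218.43 = $159,726.96.
Option B is cheaper by $164,283.32 − $159,726.96 = $4,556.36.

Option B by $4,556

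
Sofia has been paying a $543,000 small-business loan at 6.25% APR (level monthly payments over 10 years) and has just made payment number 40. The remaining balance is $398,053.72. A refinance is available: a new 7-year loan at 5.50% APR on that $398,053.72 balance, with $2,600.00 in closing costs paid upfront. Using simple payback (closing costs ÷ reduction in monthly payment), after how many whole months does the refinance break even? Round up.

7 months

Current payment = 543,000 × 6.25%/12 / (1 − (1+0.0052083)^−120) = $6,096.81.
Refinanced payment = 398,053.72 × 0.0045833 / (1 − (1+0.0045833)^−84) = $5,720.05.
Monthly savings = $6,096.81 − $5,720.05 = $376.76.
Break-even = $2,600.00 / $376.76 = 6.90 → 7 months.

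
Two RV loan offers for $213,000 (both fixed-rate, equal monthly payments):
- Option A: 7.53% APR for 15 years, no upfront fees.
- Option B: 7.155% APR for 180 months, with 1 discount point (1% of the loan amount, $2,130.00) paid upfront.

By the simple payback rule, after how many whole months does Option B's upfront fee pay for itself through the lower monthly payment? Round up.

48 months

Option A: at 7.53% the monthly rate is 0.0062750, so the payment is 213,000 × 0.0062750 / (1 − 1.0062750^−180) = $1,978.17.
Option B: at 7.155% the monthly rate is 0.0059625, so the payment is 213,000 × 0.0059625 / (1 − 1.0059625^−180) = $1,933.01.
Monthly savings = $1,978.17 − $1,933.01 = $45.16.
Break-even = $2,130.00 / $45.16 = 47.17 → 48 months.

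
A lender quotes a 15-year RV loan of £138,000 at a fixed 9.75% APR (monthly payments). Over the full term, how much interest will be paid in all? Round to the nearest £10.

At 9.75% the monthly rate is 0.0081250, so the payment is 138,000 × 0.0081250 / (1 − 1.0081250^−180) = £1,461.92.
Total paid = 180 × £1,461.92 = £263,145.60; interest = £263,145.60 − £138,000 = £125,145.60.

£125,150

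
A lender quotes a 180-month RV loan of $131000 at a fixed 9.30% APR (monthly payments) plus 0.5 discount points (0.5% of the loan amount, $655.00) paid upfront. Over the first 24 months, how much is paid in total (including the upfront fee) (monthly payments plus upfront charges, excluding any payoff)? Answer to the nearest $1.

Monthly rate = 9.3%/12 = 0.0077500; payment = 131,000 × 0.0077500 / (1 − (1+0.0077500)^−180) = $1,352.17.
Total outlay = 24 × $1,352.17 + $655.00 = $33,107.08.

$33,107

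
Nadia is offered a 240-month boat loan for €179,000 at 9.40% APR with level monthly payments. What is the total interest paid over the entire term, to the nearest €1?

At 9.40% the monthly rate is 0.0078333, so the payment is 179,000 × 0.0078333 / (1 − 1.0078333^−240) = €1,656.84.
Total paid = 240 × €1,656.84 = €397,641.60; interest = €397,641.60 − €179,000 = €218,641.60.

€218,642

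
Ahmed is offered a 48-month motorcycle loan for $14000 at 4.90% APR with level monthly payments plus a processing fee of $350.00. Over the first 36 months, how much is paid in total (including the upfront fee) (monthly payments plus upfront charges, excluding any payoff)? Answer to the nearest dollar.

At 4.90% the monthly rate is 0.0040833, so the payment is 14,000 × 0.0040833 / (1 − 1.0040833^−48) = $321.78.
Total outlay = 36 × $321.78 + $350.00 = $11,934.08.

$11,934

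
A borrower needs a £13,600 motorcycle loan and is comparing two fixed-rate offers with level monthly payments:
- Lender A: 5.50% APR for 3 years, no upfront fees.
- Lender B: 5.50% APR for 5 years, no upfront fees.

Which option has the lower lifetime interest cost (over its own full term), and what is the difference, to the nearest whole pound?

Lender A by £803

Lender A: at 5.50% the monthly rate is 0.0045833, so the payment is 13,600 × 0.0045833 / (1 − 1.0045833^−36) = £410.66.
Total interest on Lender A = 36 × £410.66 − £13,600 = £1,183.76.
Lender B: at 5.50% the monthly rate is 0.0045833, so the payment is 13,600 × 0.0045833 / (1 − 1.0045833^−60) = £259.78.
Total interest on Lender B = 60 × £259.78 − £13,600 = £1,986.80.
Lender A is lower by £803.04.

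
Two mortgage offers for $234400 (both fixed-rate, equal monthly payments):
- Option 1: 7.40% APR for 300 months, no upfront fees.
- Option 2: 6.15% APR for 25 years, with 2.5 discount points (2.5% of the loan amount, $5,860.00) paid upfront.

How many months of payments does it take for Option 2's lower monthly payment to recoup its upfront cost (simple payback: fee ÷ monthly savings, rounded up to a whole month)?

Option 1: monthly rate = 7.4%/12 = 0.0061667; payment = 234,400 × 0.0061667 / (1 − (1+0.0061667)^−300) = $1,716.98.
Option 2: at 6.15% the monthly rate is 0.0051250, so the payment is 234,400 × 0.0051250 / (1 − 1.0051250^−300) = $1,531.81.
Monthly savings = $1,716.98 − $1,531.81 = $185.17.
Break-even = $5,860.00 / $185.17 = 31.65 → 32 months.

32 months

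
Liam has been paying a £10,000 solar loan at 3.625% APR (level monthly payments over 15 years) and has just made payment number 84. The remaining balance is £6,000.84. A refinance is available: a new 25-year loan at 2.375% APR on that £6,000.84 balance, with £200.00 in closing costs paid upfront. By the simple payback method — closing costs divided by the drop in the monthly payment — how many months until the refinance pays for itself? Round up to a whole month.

Current payment = 10,000 × 3.625%/12 / (1 − (1+0.0030208)^−180) = £72.10.
Refinanced payment = 6,000.84 × 0.0019792 / (1 − (1+0.0019792)^−300) = £26.54.
Monthly savings = £72.10 − £26.54 = £45.56.
Break-even = £200.00 / £45.56 = 4.39 → 5 months.

5 months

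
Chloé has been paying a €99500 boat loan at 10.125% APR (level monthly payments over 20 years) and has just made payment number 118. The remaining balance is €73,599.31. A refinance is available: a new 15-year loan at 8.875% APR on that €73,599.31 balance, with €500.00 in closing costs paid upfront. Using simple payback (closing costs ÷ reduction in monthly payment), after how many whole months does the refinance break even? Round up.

3 months

Current payment = 99,500 × 10.125%/12 / (1 − (1+0.0084375)^−240) = €968.45.
Refinanced payment = 73,599.31 × 0.0073958 / (1 − (1+0.0073958)^−180) = €741.03.
Monthly savings = €968.45 − €741.03 = €227.42.
Break-even = €500.00 / €227.42 = 2.20 → 3 months.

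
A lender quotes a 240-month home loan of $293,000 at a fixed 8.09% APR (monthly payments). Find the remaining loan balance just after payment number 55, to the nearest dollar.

With monthly rate i = 8.09%/12 = 0.0067417, the balance after k of n payments is P · [(1+i)^n − (1+i)^k] / [(1+i)^n − 1].
(1+0.0067417)^240 = 5.01568690 and (1+0.0067417)^55 = 1.44707949, so the balance is 293,000 × (5.01568690 − 1.44707949) / (5.01568690 − 1) = $260,379.36.

$260,379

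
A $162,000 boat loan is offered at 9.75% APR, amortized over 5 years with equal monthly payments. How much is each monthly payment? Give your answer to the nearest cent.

Monthly rate = 9.75%/12 = 0.0081250; payment = 162,000 × 0.0081250 / (1 − (1+0.0081250)^−60) = $3,422.13.

$3,422.13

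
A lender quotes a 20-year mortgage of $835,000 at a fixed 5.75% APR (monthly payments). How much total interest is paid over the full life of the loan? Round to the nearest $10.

At 5.75% the monthly rate is 0.0047917, so the payment is 835,000 × 0.0047917 / (1 − 1.0047917^−240) = $5,862.40.
Total paid = 240 × $5,862.40 = $1,406,976.00; interest = $1,406,976.00 − $835,000 = $571,976.00.

$571,980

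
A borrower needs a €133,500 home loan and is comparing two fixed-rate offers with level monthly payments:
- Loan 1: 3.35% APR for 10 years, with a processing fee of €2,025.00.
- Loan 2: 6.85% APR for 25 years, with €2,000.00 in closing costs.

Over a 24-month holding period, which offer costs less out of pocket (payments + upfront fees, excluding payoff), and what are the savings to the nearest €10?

Loan 2 by €9,140

Loan 1: monthly rate = 3.35%/12 = 0.0027917; payment = 133,500 × 0.0027917 / (1 − (1+0.0027917)^−120) = €1,310.77.
Loan 2: at 6.85% the monthly rate is 0.0057083, so the payment is 133,500 × 0.0057083 / (1 − 1.0057083^−300) = €930.81.
Over 24 months: Loan 1 costs 24 × €1,310.77 + €2,025.00 = €33,483.48; Loan 2 costs 24 × €930.81 + €2,000.00 = €24,339.44.
Loan 2 is cheaper by €33,483.48 − €24,339.44 = €9,144.04.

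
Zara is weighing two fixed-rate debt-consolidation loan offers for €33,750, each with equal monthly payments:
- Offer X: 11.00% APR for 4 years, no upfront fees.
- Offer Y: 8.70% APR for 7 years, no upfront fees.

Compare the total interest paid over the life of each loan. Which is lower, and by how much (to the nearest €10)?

Offer X by €3,310

Offer X: at 11.00% the monthly rate is 0.0091667, so the payment is 33,750 × 0.0091667 / (1 − 1.0091667^−48) = €872.29.
Total interest on Offer X = 48 × €872.29 − €33,750 = €8,119.92.
Offer Y: at 8.70% the monthly rate is 0.0072500, so the payment is 33,750 × 0.0072500 / (1 − 1.0072500^−84) = €537.88.
Total interest on Offer Y = 84 × €537.88 − €33,750 = €11,431.92.
Offer X is lower by €3,312.00.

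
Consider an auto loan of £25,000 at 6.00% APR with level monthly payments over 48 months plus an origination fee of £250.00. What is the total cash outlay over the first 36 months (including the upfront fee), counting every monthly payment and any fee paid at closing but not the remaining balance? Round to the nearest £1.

£21,387

Monthly rate = 6%/12 = 0.0050000; payment = 25,000 × 0.0050000 / (1 − (1+0.0050000)^−48) = £587.13.
Total outlay = 36 × £587.13 + £250.00 = £21,386.68.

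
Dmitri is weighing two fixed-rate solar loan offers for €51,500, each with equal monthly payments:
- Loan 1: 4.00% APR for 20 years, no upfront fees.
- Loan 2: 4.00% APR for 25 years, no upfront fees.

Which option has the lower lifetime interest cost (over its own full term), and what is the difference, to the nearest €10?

Loan 1: at 4.00% the monthly rate is 0.0033333, so the payment is 51,500 × 0.0033333 / (1 − 1.0033333^−240) = €312.08.
Total interest on Loan 1 = 240 × €312.08 − €51,500 = €23,399.20.
Loan 2: at 4.00% the monthly rate is 0.0033333, so the payment is 51,500 × 0.0033333 / (1 − 1.0033333^−300) = €271.84.
Total interest on Loan 2 = 300 × €271.84 − €51,500 = €30,052.00.
Loan 1 is lower by €6,652.80.

Loan 1 by €6,650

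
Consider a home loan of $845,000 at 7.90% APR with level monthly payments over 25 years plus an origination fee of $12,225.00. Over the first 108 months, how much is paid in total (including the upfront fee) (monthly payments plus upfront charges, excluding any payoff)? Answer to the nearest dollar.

$710,550

Monthly rate = 7.9%/12 = 0.0065833; payment = 845,000 × 0.0065833 / (1 − (1+0.0065833)^−300) = $6,465.97.
Total outlay = 108 × $6,465.97 + $12,225.00 = $710,549.76.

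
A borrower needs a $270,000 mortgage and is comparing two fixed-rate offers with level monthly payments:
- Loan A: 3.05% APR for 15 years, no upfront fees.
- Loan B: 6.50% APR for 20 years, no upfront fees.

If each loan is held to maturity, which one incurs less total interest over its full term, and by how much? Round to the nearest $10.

Loan A: at 3.05% the monthly rate is 0.0025417, so the payment is 270,000 × 0.0025417 / (1 − 1.0025417^−180) = $1,871.07.
Total interest on Loan A = 180 × $1,871.07 − $270,000 = $66,792.60.
Loan B: monthly rate = 6.5%/12 = 0.0054167; payment = 270,000 × 0.0054167 / (1 − (1+0.0054167)^−240) = $2,013.05.
Total interest on Loan B = 240 × $2,013.05 − $270,000 = $213,132.00.
Loan A is lower by $146,339.40.

Loan A by $146,340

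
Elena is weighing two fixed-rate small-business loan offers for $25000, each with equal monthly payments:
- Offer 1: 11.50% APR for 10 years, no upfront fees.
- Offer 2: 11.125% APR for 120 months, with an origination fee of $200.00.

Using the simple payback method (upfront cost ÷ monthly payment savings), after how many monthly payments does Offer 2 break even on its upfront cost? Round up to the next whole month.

38 months

Offer 1: at 11.50% the monthly rate is 0.0095833, so the payment is 25,000 × 0.0095833 / (1 − 1.0095833^−120) = $351.49.
Offer 2: at 11.125% the monthly rate is 0.0092708, so the payment is 25,000 × 0.0092708 / (1 − 1.0092708^−120) = $346.15.
Monthly savings = $351.49 − $346.15 = $5.34.
Break-even = $200.00 / $5.34 = 37.45 → 38 months.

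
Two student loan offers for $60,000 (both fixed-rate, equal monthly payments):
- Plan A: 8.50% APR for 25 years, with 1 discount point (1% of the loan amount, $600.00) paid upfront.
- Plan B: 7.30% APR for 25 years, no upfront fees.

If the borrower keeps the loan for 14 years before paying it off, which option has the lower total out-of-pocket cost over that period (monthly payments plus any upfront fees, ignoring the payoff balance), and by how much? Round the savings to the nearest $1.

Plan B by $8,583

Plan A: at 8.50% the monthly rate is 0.0070833, so the payment is 60,000 × 0.0070833 / (1 − 1.0070833^−300) = $483.14.
Plan B: monthly rate = 7.3%/12 = 0.0060833; payment = 60,000 × 0.0060833 / (1 − (1+0.0060833)^−300) = $435.62.
Over 168 months: Plan A costs 168 × $483.14 + $600.00 = $81,767.52; Plan B costs 168 × $435.62 = $73,184.16.
Plan B is cheaper by $81,767.52 − $73,184.16 = $8,583.36.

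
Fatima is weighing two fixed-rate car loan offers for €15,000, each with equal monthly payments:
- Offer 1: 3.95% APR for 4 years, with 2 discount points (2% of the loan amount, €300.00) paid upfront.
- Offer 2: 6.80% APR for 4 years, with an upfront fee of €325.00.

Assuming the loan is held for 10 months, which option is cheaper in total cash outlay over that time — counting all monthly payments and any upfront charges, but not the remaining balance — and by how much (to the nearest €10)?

Offer 1 by €220

Offer 1: at 3.95% the monthly rate is 0.0032917, so the payment is 15,000 × 0.0032917 / (1 − 1.0032917^−48) = €338.35.
Offer 2: monthly rate = 6.8%/12 = 0.0056667; payment = 15,000 × 0.0056667 / (1 − (1+0.0056667)^−48) = €357.80.
Over 10 months: Offer 1 costs 10 × €338.35 + €300.00 = €3,683.50; Offer 2 costs 10 × €357.80 + €325.00 = €3,903.00.
Offer 1 is cheaper by €3,903.00 − €3,683.50 = €219.50.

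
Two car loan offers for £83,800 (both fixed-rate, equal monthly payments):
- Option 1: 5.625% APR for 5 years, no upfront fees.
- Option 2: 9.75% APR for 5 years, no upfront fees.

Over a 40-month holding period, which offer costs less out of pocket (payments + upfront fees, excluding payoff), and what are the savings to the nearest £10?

Option 1: monthly rate = 5.625%/12 = 0.0046875; payment = 83,800 × 0.0046875 / (1 − (1+0.0046875)^−60) = £1,605.52.
Option 2: monthly rate = 9.75%/12 = 0.0081250; payment = 83,800 × 0.0081250 / (1 − (1+0.0081250)^−60) = £1,770.21.
Over 40 months: Option 1 costs 40 × £1,605.52 = £64,220.80; Option 2 costs 40 × £1,770.21 = £70,808.40.
Option 1 is cheaper by £70,808.40 − £64,220.80 = £6,587.60.

Option 1 by £6,590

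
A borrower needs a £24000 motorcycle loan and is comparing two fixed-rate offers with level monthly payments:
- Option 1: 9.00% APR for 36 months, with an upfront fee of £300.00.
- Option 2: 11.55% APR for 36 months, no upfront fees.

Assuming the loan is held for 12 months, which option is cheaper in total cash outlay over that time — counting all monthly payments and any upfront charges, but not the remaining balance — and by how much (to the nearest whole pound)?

Option 1 by £46

Option 1: monthly rate = 9%/12 = 0.0075000; payment = 24,000 × 0.0075000 / (1 − (1+0.0075000)^−36) = £763.19.
Option 2: at 11.55% the monthly rate is 0.0096250, so the payment is 24,000 × 0.0096250 / (1 − 1.0096250^−36) = £791.99.
Over 12 months: Option 1 costs 12 × £763.19 + £300.00 = £9,458.28; Option 2 costs 12 × £791.99 = £9,503.88.
Option 1 is cheaper by £9,503.88 − £9,458.28 = £45.60.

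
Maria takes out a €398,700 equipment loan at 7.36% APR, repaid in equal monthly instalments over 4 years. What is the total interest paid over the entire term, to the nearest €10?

€62,780

At 7.36% the monthly rate is 0.0061333, so the payment is 398,700 × 0.0061333 / (1 − 1.0061333^−48) = €9,614.10.
Total paid = 48 × €9,614.10 = €461,476.80; interest = €461,476.80 − €398,700 = €62,776.80.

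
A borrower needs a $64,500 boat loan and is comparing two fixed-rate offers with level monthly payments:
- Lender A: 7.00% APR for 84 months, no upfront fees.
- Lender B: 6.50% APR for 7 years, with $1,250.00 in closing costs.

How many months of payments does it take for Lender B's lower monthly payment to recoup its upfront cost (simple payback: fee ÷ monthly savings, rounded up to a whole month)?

80 months

Lender A: at 7.00% the monthly rate is 0.0058333, so the payment is 64,500 × 0.0058333 / (1 − 1.0058333^−84) = $973.48.
Lender B: at 6.50% the monthly rate is 0.0054167, so the payment is 64,500 × 0.0054167 / (1 − 1.0054167^−84) = $957.79.
Monthly savings = $973.48 − $957.79 = $15.69.
Break-even = $1,250.00 / $15.69 = 79.67 → 80 months.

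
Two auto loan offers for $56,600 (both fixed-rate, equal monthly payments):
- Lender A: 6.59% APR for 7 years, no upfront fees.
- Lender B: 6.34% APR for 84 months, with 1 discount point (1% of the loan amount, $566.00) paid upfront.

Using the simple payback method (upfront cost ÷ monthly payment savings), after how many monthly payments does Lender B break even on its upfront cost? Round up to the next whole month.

83 months

Lender A: monthly rate = 6.59%/12 = 0.0054917; payment = 56,600 × 0.0054917 / (1 − (1+0.0054917)^−84) = $842.95.
Lender B: monthly rate = 6.34%/12 = 0.0052833; payment = 56,600 × 0.0052833 / (1 − (1+0.0052833)^−84) = $836.10.
Monthly savings = $842.95 − $836.10 = $6.85.
Break-even = $566.00 / $6.85 = 82.63 → 83 months.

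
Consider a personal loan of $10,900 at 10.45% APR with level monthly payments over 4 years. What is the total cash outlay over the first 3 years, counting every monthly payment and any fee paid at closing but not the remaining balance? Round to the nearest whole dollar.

$10,037

At 10.45% the monthly rate is 0.0087083, so the payment is 10,900 × 0.0087083 / (1 − 1.0087083^−48) = $278.81.
Total outlay = 36 × $278.81 = $10,037.16.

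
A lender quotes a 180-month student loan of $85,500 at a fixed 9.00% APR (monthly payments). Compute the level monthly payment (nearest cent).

Monthly rate = 9%/12 = 0.0075000; payment = 85,500 × 0.0075000 / (1 − (1+0.0075000)^−180) = $867.20.

$867.20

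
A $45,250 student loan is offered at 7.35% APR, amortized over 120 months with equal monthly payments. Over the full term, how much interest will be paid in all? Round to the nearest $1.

$18,781

At 7.35% the monthly rate is 0.0061250, so the payment is 45,250 × 0.0061250 / (1 − 1.0061250^−120) = $533.59.
Total paid = 120 × $533.59 = $64,030.80; interest = $64,030.80 − $45,250 = $18,780.80.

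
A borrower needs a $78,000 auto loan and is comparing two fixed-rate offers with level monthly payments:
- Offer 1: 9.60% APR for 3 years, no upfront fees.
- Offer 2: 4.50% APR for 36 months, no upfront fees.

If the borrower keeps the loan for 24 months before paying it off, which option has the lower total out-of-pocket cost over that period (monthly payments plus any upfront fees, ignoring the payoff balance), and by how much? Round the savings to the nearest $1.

Offer 2 by $4,367

Offer 1: monthly rate = 9.6%/12 = 0.0080000; payment = 78,000 × 0.0080000 / (1 − (1+0.0080000)^−36) = $2,502.22.
Offer 2: monthly rate = 4.5%/12 = 0.0037500; payment = 78,000 × 0.0037500 / (1 − (1+0.0037500)^−36) = $2,320.26.
Over 24 months: Offer 1 costs 24 × $2,502.22 = $60,053.28; Offer 2 costs 24 × $2,320.26 = $55,686.24.
Offer 2 is cheaper by $60,053.28 − $55,686.24 = $4,367.04.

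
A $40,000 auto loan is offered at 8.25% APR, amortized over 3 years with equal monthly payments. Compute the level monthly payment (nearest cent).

Monthly rate = 8.25%/12 = 0.0068750; payment = 40,000 × 0.0068750 / (1 − (1+0.0068750)^−36) = $1,258.07.

$1,258.07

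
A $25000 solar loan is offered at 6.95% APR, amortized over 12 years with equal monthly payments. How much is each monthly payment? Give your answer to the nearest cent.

At 6.95% the monthly rate is 0.0057917, so the payment is 25,000 × 0.0057917 / (1 − 1.0057917^−144) = $256.43.

$256.43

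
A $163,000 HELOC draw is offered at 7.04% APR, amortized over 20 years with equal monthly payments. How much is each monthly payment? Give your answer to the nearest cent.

At 7.04% the monthly rate is 0.0058667, so the payment is 163,000 × 0.0058667 / (1 − 1.0058667^−240) = $1,267.65.

$1,267.65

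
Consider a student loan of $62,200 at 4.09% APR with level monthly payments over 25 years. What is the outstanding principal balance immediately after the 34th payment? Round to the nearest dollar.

$57,903

With monthly rate i = 4.09%/12 = 0.0034083, the balance after k of n payments is P · [(1+i)^n − (1+i)^k] / [(1+i)^n − 1].
(1+0.0034083)^300 = 2.77530719 and (1+0.0034083)^34 = 1.12264364, so the balance is 62,200 × (2.77530719 − 1.12264364) / (2.77530719 − 1) = $57,903.03.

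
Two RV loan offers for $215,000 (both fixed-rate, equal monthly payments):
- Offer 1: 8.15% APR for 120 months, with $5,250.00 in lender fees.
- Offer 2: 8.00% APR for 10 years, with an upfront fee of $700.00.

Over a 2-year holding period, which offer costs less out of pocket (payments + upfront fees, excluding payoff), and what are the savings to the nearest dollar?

Offer 2 by $4,960

Offer 1: monthly rate = 8.15%/12 = 0.0067917; payment = 215,000 × 0.0067917 / (1 − (1+0.0067917)^−120) = $2,625.62.
Offer 2: at 8.00% the monthly rate is 0.0066667, so the payment is 215,000 × 0.0066667 / (1 − 1.0066667^−120) = $2,608.54.
Over 24 months: Offer 1 costs 24 × $2,625.62 + $5,250.00 = $68,264.88; Offer 2 costs 24 × $2,608.54 + $700.00 = $63,304.96.
Offer 2 is cheaper by $68,264.88 − $63,304.96 = $4,959.92.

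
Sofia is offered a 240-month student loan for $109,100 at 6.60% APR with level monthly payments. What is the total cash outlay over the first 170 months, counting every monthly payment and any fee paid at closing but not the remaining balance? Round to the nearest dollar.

$139,376

At 6.60% the monthly rate is 0.0055000, so the payment is 109,100 × 0.0055000 / (1 − 1.0055000^−240) = $819.86.
Total outlay = 170 × $819.86 = $139,376.20.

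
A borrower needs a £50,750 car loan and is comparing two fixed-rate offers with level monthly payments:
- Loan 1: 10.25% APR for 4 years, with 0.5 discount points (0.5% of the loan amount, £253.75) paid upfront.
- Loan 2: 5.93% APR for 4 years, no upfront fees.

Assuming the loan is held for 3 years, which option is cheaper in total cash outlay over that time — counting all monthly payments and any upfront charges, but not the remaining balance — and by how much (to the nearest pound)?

Loan 2 by £3,962

Loan 1: monthly rate = 10.25%/12 = 0.0085417; payment = 50,750 × 0.0085417 / (1 − (1+0.0085417)^−48) = £1,293.25.
Loan 2: monthly rate = 5.93%/12 = 0.0049417; payment = 50,750 × 0.0049417 / (1 − (1+0.0049417)^−48) = £1,190.24.
Over 36 months: Loan 1 costs 36 × £1,293.25 + £253.75 = £46,810.75; Loan 2 costs 36 × £1,190.24 = £42,848.64.
Loan 2 is cheaper by £46,810.75 − £42,848.64 = £3,962.11.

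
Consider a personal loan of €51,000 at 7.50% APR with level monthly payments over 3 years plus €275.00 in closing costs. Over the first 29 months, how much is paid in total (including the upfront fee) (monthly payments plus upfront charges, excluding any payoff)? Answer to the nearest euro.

At 7.50% the monthly rate is 0.0062500, so the payment is 51,000 × 0.0062500 / (1 − 1.0062500^−36) = €1,586.42.
Total outlay = 29 × €1,586.42 + €275.00 = €46,281.18.

€46,281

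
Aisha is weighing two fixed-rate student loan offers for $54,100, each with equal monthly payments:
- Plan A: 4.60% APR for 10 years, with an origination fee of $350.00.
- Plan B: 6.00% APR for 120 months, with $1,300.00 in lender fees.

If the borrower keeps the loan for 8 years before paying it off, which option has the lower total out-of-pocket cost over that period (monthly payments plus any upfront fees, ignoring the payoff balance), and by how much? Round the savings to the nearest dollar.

Plan A: at 4.60% the monthly rate is 0.0038333, so the payment is 54,100 × 0.0038333 / (1 − 1.0038333^−120) = $563.30.
Plan B: at 6.00% the monthly rate is 0.0050000, so the payment is 54,100 × 0.0050000 / (1 − 1.0050000^−120) = $600.62.
Over 96 months: Plan A costs 96 × $563.30 + $350.00 = $54,426.80; Plan B costs 96 × $600.62 + $1,300.00 = $58,959.52.
Plan A is cheaper by $58,959.52 − $54,426.80 = $4,532.72.

Plan A by $4,533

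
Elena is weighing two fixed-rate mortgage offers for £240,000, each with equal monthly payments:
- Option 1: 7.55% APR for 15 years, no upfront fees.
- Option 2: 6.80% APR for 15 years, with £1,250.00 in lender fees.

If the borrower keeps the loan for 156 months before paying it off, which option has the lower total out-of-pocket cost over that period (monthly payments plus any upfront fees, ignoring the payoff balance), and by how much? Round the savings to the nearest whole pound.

Option 1: monthly rate = 7.55%/12 = 0.0062917; payment = 240,000 × 0.0062917 / (1 − (1+0.0062917)^−180) = £2,231.65.
Option 2: monthly rate = 6.8%/12 = 0.0056667; payment = 240,000 × 0.0056667 / (1 − (1+0.0056667)^−180) = £2,130.44.
Over 156 months: Option 1 costs 156 × £2,231.65 = £348,137.40; Option 2 costs 156 × £2,130.44 + £1,250.00 = £333,598.64.
Option 2 is cheaper by £348,137.40 − £333,598.64 = £14,538.76.

Option 2 by £14,539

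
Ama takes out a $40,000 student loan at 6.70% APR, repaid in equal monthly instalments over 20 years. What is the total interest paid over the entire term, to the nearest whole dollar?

At 6.70% the monthly rate is 0.0055833, so the payment is 40,000 × 0.0055833 / (1 − 1.0055833^−240) = $302.96.
Total paid = 240 × $302.96 = $72,710.40; interest = $72,710.40 − $40,000 = $32,710.40.

$32,710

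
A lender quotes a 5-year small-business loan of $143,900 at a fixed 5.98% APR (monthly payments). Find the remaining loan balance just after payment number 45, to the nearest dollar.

$40,093

With monthly rate i = 5.98%/12 = 0.0049833, the balance after k of n payments is P · [(1+i)^n − (1+i)^k] / [(1+i)^n − 1].
(1+0.0049833)^60 = 1.34750867 and (1+0.0049833)^45 = 1.25068712, so the balance is 143,900 × (1.34750867 − 1.25068712) / (1.34750867 − 1) = $40,092.87.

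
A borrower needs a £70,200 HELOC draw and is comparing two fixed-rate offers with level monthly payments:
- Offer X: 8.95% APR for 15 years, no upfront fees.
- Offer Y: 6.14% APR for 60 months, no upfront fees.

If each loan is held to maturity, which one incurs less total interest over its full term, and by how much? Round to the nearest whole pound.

Offer Y by £46,083

Offer X: monthly rate = 8.95%/12 = 0.0074583; payment = 70,200 × 0.0074583 / (1 − (1+0.0074583)^−180) = £709.93.
Total interest on Offer X = 180 × £709.93 − £70,200 = £57,587.40.
Offer Y: at 6.14% the monthly rate is 0.0051167, so the payment is 70,200 × 0.0051167 / (1 − 1.0051167^−60) = £1,361.74.
Total interest on Offer Y = 60 × £1,361.74 − £70,200 = £11,504.40.
Offer Y is lower by £46,083.00.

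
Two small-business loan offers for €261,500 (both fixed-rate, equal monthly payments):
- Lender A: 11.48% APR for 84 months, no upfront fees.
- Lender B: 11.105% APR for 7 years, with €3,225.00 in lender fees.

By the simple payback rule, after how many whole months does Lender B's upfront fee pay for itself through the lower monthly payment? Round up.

Lender A: monthly rate = 11.48%/12 = 0.0095667; payment = 261,500 × 0.0095667 / (1 − (1+0.0095667)^−84) = €4,543.79.
Lender B: monthly rate = 11.105%/12 = 0.0092542; payment = 261,500 × 0.0092542 / (1 − (1+0.0092542)^−84) = €4,491.97.
Monthly savings = €4,543.79 − €4,491.97 = €51.82.
Break-even = €3,225.00 / €51.82 = 62.23 → 63 months.

63 months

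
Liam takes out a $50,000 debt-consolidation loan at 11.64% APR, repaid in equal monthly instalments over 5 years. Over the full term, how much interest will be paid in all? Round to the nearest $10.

$16,190

Monthly rate = 11.64%/12 = 0.0097000; payment = 50,000 × 0.0097000 / (1 − (1+0.0097000)^−60) = $1,103.15.
Total paid = 60 × $1,103.15 = $66,189.00; interest = $66,189.00 − $50,000 = $16,189.00.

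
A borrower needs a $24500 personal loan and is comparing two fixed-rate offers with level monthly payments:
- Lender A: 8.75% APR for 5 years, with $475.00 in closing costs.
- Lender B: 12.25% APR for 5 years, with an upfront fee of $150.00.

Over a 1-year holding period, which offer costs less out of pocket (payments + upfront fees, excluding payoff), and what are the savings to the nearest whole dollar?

Lender A: at 8.75% the monthly rate is 0.0072917, so the payment is 24,500 × 0.0072917 / (1 − 1.0072917^−60) = $505.61.
Lender B: at 12.25% the monthly rate is 0.0102083, so the payment is 24,500 × 0.0102083 / (1 − 1.0102083^−60) = $548.09.
Over 12 months: Lender A costs 12 × $505.61 + $475.00 = $6,542.32; Lender B costs 12 × $548.09 + $150.00 = $6,727.08.
Lender A is cheaper by $6,727.08 − $6,542.32 = $184.76.

Lender A by $185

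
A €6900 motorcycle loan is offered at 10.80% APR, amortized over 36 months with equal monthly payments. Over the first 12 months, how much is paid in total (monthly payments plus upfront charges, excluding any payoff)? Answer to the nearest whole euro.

At 10.80% the monthly rate is 0.0090000, so the payment is 6,900 × 0.0090000 / (1 − 1.0090000^−36) = €225.24.
Total outlay = 12 × €225.24 = €2,702.88.

€2,703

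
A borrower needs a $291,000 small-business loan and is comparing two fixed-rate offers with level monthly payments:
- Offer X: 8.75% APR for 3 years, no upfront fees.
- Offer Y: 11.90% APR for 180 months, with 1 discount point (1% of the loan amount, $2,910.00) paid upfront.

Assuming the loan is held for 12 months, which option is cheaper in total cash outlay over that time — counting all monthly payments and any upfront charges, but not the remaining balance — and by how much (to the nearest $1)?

Offer Y by $66,043

Offer X: monthly rate = 8.75%/12 = 0.0072917; payment = 291,000 × 0.0072917 / (1 − (1+0.0072917)^−36) = $9,219.90.
Offer Y: monthly rate = 11.9%/12 = 0.0099167; payment = 291,000 × 0.0099167 / (1 − (1+0.0099167)^−180) = $3,473.79.
Over 12 months: Offer X costs 12 × $9,219.90 = $110,638.80; Offer Y costs 12 × $3,473.79 + $2,910.00 = $44,595.48.
Offer Y is cheaper by $110,638.80 − $44,595.48 = $66,043.32.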